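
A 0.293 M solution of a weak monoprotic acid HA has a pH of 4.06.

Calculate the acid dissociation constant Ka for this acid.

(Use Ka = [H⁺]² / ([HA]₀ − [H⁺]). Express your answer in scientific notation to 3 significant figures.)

[H⁺] = 10^(−pH) = 10^(−4.06) = 8.710e-05 M. For HA ⇌ H⁺ + A⁻, Ka = [H⁺][A⁻]/[HA] = [H⁺]² / ([HA]₀ − [H⁺]) = (8.710e-05)² / (0.293 − 8.710e-05) = 2.59e-08.

K_a = 2.59e-08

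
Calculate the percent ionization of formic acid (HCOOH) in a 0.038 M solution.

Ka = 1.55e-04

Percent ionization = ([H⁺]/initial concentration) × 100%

Using Ka equilibrium: x² + Ka×x - Ka×C = 0. Solving: [H⁺] = 2.3507e-03. Percent = (2.3507e-03/0.038) × 100

Percent ionization = 6.19%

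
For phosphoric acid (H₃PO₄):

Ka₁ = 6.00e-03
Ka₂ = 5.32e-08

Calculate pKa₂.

pKa₂ = -log(Ka₂) = -log(5.32e-08) = 7.27.

pK_{a2} = 7.27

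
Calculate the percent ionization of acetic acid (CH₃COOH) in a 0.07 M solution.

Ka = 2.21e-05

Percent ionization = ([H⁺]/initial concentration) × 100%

Using Ka equilibrium: x² + Ka×x - Ka×C = 0. Solving: [H⁺] = 1.2328e-03. Percent = (1.2328e-03/0.07) × 100

Percent ionization = 1.76%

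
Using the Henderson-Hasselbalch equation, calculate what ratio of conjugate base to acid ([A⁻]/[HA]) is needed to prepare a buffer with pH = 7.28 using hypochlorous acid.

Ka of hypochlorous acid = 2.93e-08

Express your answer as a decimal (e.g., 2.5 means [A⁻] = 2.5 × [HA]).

pKa = -log(2.93e-08) = 7.5331. pH = pKa + log([A⁻]/[HA]), so log([A⁻]/[HA]) = pH − pKa = 7.28 − 7.5331 = -0.2531. [A⁻]/[HA] = 10^(-0.2531) = 0.558

[A⁻]/[HA] = 0.558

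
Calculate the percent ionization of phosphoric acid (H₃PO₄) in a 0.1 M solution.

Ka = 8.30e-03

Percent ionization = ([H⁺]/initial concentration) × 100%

Using Ka equilibrium: x² + Ka×x - Ka×C = 0. Solving: [H⁺] = 2.4957e-02. Percent = (2.4957e-02/0.1) × 100

Percent ionization = 25%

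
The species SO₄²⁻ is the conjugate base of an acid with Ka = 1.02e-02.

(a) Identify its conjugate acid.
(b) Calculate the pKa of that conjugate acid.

(a) The conjugate acid is formed by adding one H⁺ to SO₄²⁻, giving HSO₄⁻. (b) pKa = -log(Ka) = -log(1.02e-02) = 1.99.

Conjugate acid: HSO₄⁻; pK_a = 1.99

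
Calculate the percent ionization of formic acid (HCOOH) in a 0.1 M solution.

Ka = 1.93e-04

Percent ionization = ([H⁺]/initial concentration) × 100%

Using Ka equilibrium: x² + Ka×x - Ka×C = 0. Solving: [H⁺] = 4.2977e-03. Percent = (4.2977e-03/0.1) × 100

Percent ionization = 4.3%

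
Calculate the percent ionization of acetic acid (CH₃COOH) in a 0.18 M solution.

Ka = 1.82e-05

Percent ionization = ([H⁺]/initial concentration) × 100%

Using Ka equilibrium: x² + Ka×x - Ka×C = 0. Solving: [H⁺] = 1.8009e-03. Percent = (1.8009e-03/0.18) × 100

Percent ionization = 1%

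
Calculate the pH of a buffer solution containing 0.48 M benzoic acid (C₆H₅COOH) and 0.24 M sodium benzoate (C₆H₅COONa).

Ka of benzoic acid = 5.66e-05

pKa = -log(5.66e-05) = 4.25. pH = pKa + log([A⁻]/[HA]) = 4.25 + log(0.24/0.48)

pH = 3.95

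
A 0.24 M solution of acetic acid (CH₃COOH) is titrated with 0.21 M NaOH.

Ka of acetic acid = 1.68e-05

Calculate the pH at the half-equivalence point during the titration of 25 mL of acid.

At half-equivalence [HA] = [A⁻], so Henderson-Hasselbalch gives pH = pKa = -log(1.68e-05) = 4.77.

pH = pKa = 4.77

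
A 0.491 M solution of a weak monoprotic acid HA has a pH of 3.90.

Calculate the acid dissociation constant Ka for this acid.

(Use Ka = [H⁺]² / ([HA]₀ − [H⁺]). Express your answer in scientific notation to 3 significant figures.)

[H⁺] = 10^(−pH) = 10^(−3.90) = 1.259e-04 M. For HA ⇌ H⁺ + A⁻, Ka = [H⁺][A⁻]/[HA] = [H⁺]² / ([HA]₀ − [H⁺]) = (1.259e-04)² / (0.491 − 1.259e-04) = 3.23e-08.

K_a = 3.23e-08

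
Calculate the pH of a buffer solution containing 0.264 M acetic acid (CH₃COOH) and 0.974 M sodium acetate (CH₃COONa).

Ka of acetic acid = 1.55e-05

pKa = -log(1.55e-05) = 4.81. pH = pKa + log([A⁻]/[HA]) = 4.81 + log(0.974/0.264)

pH = 5.38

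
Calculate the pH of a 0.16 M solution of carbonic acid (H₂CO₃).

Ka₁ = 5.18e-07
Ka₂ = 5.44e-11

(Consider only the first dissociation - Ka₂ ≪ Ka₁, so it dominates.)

First dissociation dominates. From Ka₁ = [H⁺][HA⁻]/[H₂A], x² + Ka₁·x − Ka₁·C = 0 with C = 0.16 M and Ka₁ = 5.18e-07. Solving: [H⁺] = (−Ka₁ + √(Ka₁² + 4·Ka₁·C)) / 2 = 2.8763e-04 M. pH = -log(2.8763e-04) = 3.54.

pH = 3.54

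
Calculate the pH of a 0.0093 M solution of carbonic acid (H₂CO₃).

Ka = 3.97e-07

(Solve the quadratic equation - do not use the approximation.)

x² + Ka×x - Ka×C = 0. Using quadratic formula: [H⁺] = 6.0564e-05

pH = 4.22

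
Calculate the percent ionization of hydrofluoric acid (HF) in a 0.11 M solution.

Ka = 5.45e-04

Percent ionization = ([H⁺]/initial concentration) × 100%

Using Ka equilibrium: x² + Ka×x - Ka×C = 0. Solving: [H⁺] = 7.4750e-03. Percent = (7.4750e-03/0.11) × 100

Percent ionization = 6.8%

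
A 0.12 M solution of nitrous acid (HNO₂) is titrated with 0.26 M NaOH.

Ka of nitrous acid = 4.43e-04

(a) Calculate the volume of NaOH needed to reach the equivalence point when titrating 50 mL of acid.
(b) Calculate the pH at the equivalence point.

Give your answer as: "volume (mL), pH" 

moles acid = 0.12 × 50/1000 = 0.006 mol; V_base = moles/0.26 × 1000 = 23.1 mL. At equivalence only the conjugate base is present: [A⁻] = 0.006/0.073 = 8.2105e-02 M. Kb = Kw/Ka = 2.26e-11; [OH⁻] = √(Kb × [A⁻]) = 1.3614e-06; pOH = 5.87; pH = 14 - pOH = 8.13.

V = 23.1 mL, pH = 8.13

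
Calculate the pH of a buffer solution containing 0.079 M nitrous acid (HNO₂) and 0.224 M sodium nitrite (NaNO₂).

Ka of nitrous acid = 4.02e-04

pKa = -log(4.02e-04) = 3.40. pH = pKa + log([A⁻]/[HA]) = 3.40 + log(0.224/0.079)

pH = 3.85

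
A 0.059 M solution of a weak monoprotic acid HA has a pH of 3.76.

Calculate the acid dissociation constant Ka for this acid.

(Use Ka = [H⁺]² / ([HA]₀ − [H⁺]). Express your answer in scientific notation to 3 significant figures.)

[H⁺] = 10^(−pH) = 10^(−3.76) = 1.738e-04 M. For HA ⇌ H⁺ + A⁻, Ka = [H⁺][A⁻]/[HA] = [H⁺]² / ([HA]₀ − [H⁺]) = (1.738e-04)² / (0.059 − 1.738e-04) = 5.13e-07.

K_a = 5.13e-07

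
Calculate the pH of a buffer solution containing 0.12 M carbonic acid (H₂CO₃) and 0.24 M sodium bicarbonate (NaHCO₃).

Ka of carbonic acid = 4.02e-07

pKa = -log(4.02e-07) = 6.40. pH = pKa + log([A⁻]/[HA]) = 6.40 + log(0.24/0.12)

pH = 6.70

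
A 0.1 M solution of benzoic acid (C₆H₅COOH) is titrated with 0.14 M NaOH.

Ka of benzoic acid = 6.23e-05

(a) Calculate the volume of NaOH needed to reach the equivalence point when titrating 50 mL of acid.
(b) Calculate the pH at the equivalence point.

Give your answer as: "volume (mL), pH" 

moles acid = 0.1 × 50/1000 = 0.005 mol; V_base = moles/0.14 × 1000 = 35.7 mL. At equivalence only the conjugate base is present: [A⁻] = 0.005/0.086 = 5.8333e-02 M. Kb = Kw/Ka = 1.61e-10; [OH⁻] = √(Kb × [A⁻]) = 3.0600e-06; pOH = 5.51; pH = 14 - pOH = 8.49.

V = 35.7 mL, pH = 8.49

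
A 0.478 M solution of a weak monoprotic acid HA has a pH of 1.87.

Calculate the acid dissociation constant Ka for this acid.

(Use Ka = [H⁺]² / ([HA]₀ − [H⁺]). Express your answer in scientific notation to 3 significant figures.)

[H⁺] = 10^(−pH) = 10^(−1.87) = 1.349e-02 M. For HA ⇌ H⁺ + A⁻, Ka = [H⁺][A⁻]/[HA] = [H⁺]² / ([HA]₀ − [H⁺]) = (1.349e-02)² / (0.478 − 1.349e-02) = 3.92e-04.

K_a = 3.92e-04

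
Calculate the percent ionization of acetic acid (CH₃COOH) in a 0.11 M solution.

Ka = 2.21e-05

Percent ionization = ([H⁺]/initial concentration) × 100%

Using Ka equilibrium: x² + Ka×x - Ka×C = 0. Solving: [H⁺] = 1.5482e-03. Percent = (1.5482e-03/0.11) × 100

Percent ionization = 1.41%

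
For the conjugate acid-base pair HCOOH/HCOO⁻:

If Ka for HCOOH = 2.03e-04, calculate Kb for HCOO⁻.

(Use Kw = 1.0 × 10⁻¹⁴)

For a conjugate pair Ka × Kb = Kw, so Kb = Kw/Ka = 1.0 × 10⁻¹⁴ / 2.03e-04 = 4.93e-11.

K_b = 4.93e-11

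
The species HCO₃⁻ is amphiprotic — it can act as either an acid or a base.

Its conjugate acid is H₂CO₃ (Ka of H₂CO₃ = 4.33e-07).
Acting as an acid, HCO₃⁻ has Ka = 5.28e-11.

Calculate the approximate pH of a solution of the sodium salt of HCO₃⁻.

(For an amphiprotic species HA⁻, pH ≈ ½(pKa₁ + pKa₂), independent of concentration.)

pKa₁ = -log(4.33e-07) = 6.36; pKa₂ = -log(5.28e-11) = 10.28. For an amphiprotic species, pH ≈ ½(pKa₁ + pKa₂) = ½(6.36 + 10.28) = 8.32.

pH = 8.32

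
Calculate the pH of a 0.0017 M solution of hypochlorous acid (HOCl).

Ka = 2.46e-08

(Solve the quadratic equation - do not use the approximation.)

x² + Ka×x - Ka×C = 0. Using quadratic formula: [H⁺] = 6.4546e-06

pH = 5.19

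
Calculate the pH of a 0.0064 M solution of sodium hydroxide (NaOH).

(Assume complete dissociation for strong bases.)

[OH⁻] = 0.0064 M for strong base. pOH = -log[OH⁻] = 2.19, pH = 14 - pOH

pH = 11.81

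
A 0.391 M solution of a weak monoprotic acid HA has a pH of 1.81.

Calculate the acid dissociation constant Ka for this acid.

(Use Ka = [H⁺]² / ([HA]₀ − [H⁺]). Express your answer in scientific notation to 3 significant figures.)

[H⁺] = 10^(−pH) = 10^(−1.81) = 1.549e-02 M. For HA ⇌ H⁺ + A⁻, Ka = [H⁺][A⁻]/[HA] = [H⁺]² / ([HA]₀ − [H⁺]) = (1.549e-02)² / (0.391 − 1.549e-02) = 6.39e-04.

K_a = 6.39e-04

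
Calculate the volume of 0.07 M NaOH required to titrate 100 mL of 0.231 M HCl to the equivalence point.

At equivalence: moles acid = moles base. moles HCl = 0.231 × 100/1000 = 0.0231 mol. V_base = moles / 0.07 × 1000 = 330.0 mL.

V_{base} = 330.0 mL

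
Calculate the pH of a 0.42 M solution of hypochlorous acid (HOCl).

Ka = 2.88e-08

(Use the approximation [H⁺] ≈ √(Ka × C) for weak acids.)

[H⁺] = √(Ka × C) = √(2.88e-08 × 0.42) = 1.0998e-04. pH = -log(1.0998e-04)

pH = 3.96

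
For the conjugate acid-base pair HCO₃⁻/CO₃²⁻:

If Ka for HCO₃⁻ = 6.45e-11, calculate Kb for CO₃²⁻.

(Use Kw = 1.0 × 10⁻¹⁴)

For a conjugate pair Ka × Kb = Kw, so Kb = Kw/Ka = 1.0 × 10⁻¹⁴ / 6.45e-11 = 1.55e-04.

K_b = 1.55e-04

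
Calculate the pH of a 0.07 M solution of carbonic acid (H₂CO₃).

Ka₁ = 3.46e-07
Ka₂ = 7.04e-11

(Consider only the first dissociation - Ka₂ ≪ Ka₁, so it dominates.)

First dissociation dominates. From Ka₁ = [H⁺][HA⁻]/[H₂A], x² + Ka₁·x − Ka₁·C = 0 with C = 0.07 M and Ka₁ = 3.46e-07. Solving: [H⁺] = (−Ka₁ + √(Ka₁² + 4·Ka₁·C)) / 2 = 1.5545e-04 M. pH = -log(1.5545e-04) = 3.81.

pH = 3.81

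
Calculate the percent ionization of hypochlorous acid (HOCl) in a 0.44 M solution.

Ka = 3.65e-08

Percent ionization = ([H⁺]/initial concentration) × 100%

Using Ka equilibrium: x² + Ka×x - Ka×C = 0. Solving: [H⁺] = 1.2671e-04. Percent = (1.2671e-04/0.44) × 100

Percent ionization = 0.0288%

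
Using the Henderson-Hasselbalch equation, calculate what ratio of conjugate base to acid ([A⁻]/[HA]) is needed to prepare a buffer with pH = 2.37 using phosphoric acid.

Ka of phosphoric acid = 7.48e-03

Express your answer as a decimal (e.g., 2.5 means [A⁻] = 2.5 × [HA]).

pKa = -log(7.48e-03) = 2.1261. pH = pKa + log([A⁻]/[HA]), so log([A⁻]/[HA]) = pH − pKa = 2.37 − 2.1261 = 0.2439. [A⁻]/[HA] = 10^(0.2439) = 1.75

[A⁻]/[HA] = 1.75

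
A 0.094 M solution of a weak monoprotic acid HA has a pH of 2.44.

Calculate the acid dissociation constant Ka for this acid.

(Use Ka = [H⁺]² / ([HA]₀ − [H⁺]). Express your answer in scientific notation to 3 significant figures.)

[H⁺] = 10^(−pH) = 10^(−2.44) = 3.631e-03 M. For HA ⇌ H⁺ + A⁻, Ka = [H⁺][A⁻]/[HA] = [H⁺]² / ([HA]₀ − [H⁺]) = (3.631e-03)² / (0.094 − 3.631e-03) = 1.46e-04.

K_a = 1.46e-04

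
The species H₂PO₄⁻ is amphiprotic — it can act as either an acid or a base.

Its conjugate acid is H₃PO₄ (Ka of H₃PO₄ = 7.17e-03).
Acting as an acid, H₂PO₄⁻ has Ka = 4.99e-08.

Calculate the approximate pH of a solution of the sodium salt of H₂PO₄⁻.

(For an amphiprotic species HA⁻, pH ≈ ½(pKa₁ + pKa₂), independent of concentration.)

pKa₁ = -log(7.17e-03) = 2.14; pKa₂ = -log(4.99e-08) = 7.30. For an amphiprotic species, pH ≈ ½(pKa₁ + pKa₂) = ½(2.14 + 7.30) = 4.72.

pH = 4.72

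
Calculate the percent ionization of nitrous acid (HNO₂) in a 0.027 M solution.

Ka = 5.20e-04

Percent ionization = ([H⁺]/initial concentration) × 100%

Using Ka equilibrium: x² + Ka×x - Ka×C = 0. Solving: [H⁺] = 3.4960e-03. Percent = (3.4960e-03/0.027) × 100

Percent ionization = 12.9%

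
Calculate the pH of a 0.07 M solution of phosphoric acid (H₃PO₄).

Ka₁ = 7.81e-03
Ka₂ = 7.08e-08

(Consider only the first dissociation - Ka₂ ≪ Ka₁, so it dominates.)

First dissociation dominates. From Ka₁ = [H⁺][HA⁻]/[H₂A], x² + Ka₁·x − Ka₁·C = 0 with C = 0.07 M and Ka₁ = 7.81e-03. Solving: [H⁺] = (−Ka₁ + √(Ka₁² + 4·Ka₁·C)) / 2 = 1.9800e-02 M. pH = -log(1.9800e-02) = 1.70.

pH = 1.70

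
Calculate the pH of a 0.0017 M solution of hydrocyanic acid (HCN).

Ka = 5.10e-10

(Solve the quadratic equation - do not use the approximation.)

x² + Ka×x - Ka×C = 0. Using quadratic formula: [H⁺] = 9.3087e-07

pH = 6.03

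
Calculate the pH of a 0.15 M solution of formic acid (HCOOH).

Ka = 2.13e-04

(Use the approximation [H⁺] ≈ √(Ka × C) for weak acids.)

[H⁺] = √(Ka × C) = √(2.13e-04 × 0.15) = 5.6524e-03. pH = -log(5.6524e-03)

pH = 2.25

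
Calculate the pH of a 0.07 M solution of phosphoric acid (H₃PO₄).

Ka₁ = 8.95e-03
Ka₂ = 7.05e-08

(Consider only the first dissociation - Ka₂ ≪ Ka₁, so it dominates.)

First dissociation dominates. From Ka₁ = [H⁺][HA⁻]/[H₂A], x² + Ka₁·x − Ka₁·C = 0 with C = 0.07 M and Ka₁ = 8.95e-03. Solving: [H⁺] = (−Ka₁ + √(Ka₁² + 4·Ka₁·C)) / 2 = 2.0952e-02 M. pH = -log(2.0952e-02) = 1.68.

pH = 1.68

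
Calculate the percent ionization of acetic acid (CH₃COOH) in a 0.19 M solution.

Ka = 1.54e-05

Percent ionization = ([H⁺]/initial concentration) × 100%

Using Ka equilibrium: x² + Ka×x - Ka×C = 0. Solving: [H⁺] = 1.7029e-03. Percent = (1.7029e-03/0.19) × 100

Percent ionization = 0.896%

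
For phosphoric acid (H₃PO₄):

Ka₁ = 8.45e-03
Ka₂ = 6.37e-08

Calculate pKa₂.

pKa₂ = -log(Ka₂) = -log(6.37e-08) = 7.20.

pK_{a2} = 7.20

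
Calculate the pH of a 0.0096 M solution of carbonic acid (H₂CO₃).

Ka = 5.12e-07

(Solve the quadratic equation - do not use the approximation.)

x² + Ka×x - Ka×C = 0. Using quadratic formula: [H⁺] = 6.9853e-05

pH = 4.16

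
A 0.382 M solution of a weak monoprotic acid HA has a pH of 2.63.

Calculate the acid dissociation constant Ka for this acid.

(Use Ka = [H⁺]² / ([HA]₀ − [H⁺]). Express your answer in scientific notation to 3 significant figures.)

[H⁺] = 10^(−pH) = 10^(−2.63) = 2.344e-03 M. For HA ⇌ H⁺ + A⁻, Ka = [H⁺][A⁻]/[HA] = [H⁺]² / ([HA]₀ − [H⁺]) = (2.344e-03)² / (0.382 − 2.344e-03) = 1.45e-05.

K_a = 1.45e-05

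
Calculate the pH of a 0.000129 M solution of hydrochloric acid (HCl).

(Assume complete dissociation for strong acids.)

[H⁺] = 0.000129 M for strong acid. pH = -log[H⁺] = -log(0.000129)

pH = 3.89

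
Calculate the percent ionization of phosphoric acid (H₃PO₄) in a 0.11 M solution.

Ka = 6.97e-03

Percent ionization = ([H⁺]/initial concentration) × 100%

Using Ka equilibrium: x² + Ka×x - Ka×C = 0. Solving: [H⁺] = 2.4423e-02. Percent = (2.4423e-02/0.11) × 100

Percent ionization = 22.2%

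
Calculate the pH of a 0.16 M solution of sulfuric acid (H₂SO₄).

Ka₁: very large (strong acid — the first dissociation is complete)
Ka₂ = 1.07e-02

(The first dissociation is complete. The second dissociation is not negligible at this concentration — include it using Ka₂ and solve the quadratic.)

First dissociation is complete: [H⁺]₀ = [HSO₄⁻]₀ = C = 0.16 M. Second dissociation HSO₄⁻ ⇌ H⁺ + SO₄²⁻: let x = [SO₄²⁻]. Ka₂ = (C + x)·x / (C − x) = 1.07e-02 → x² + (C + Ka₂)·x − Ka₂·C = 0 → x² + 0.17070·x − 1.712e-03 = 0. x = (−0.17070 + √(0.17070² + 4 × 1.712e-03)) / 2 = 9.5005e-03 M. [H⁺] = C + x = 0.16 + 9.5005e-03 = 1.6950e-01 M. pH = -log(1.6950e-01) = 0.77.

pH = 0.77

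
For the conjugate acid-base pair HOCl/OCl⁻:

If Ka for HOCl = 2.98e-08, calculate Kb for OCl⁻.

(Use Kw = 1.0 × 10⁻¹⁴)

For a conjugate pair Ka × Kb = Kw, so Kb = Kw/Ka = 1.0 × 10⁻¹⁴ / 2.98e-08 = 3.36e-07.

K_b = 3.36e-07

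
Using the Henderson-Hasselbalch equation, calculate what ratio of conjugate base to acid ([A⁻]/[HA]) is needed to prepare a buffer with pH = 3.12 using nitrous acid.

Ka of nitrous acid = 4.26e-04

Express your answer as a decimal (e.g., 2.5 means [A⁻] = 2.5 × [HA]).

pKa = -log(4.26e-04) = 3.3706. pH = pKa + log([A⁻]/[HA]), so log([A⁻]/[HA]) = pH − pKa = 3.12 − 3.3706 = -0.2506. [A⁻]/[HA] = 10^(-0.2506) = 0.562

[A⁻]/[HA] = 0.562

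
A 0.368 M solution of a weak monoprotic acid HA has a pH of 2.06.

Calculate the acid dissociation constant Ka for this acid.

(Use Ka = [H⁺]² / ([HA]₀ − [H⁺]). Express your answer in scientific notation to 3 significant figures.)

[H⁺] = 10^(−pH) = 10^(−2.06) = 8.710e-03 M. For HA ⇌ H⁺ + A⁻, Ka = [H⁺][A⁻]/[HA] = [H⁺]² / ([HA]₀ − [H⁺]) = (8.710e-03)² / (0.368 − 8.710e-03) = 2.11e-04.

K_a = 2.11e-04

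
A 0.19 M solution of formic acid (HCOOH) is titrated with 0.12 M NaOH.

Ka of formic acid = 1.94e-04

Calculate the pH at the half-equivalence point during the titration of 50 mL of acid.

At half-equivalence [HA] = [A⁻], so Henderson-Hasselbalch gives pH = pKa = -log(1.94e-04) = 3.71.

pH = pKa = 3.71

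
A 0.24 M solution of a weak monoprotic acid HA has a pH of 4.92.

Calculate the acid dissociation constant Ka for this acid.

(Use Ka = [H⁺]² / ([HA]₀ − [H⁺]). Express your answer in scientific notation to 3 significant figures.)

[H⁺] = 10^(−pH) = 10^(−4.92) = 1.202e-05 M. For HA ⇌ H⁺ + A⁻, Ka = [H⁺][A⁻]/[HA] = [H⁺]² / ([HA]₀ − [H⁺]) = (1.202e-05)² / (0.24 − 1.202e-05) = 6.02e-10.

K_a = 6.02e-10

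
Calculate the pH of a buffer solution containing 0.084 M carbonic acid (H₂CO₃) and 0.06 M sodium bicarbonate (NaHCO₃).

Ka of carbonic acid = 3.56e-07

pKa = -log(3.56e-07) = 6.45. pH = pKa + log([A⁻]/[HA]) = 6.45 + log(0.06/0.084)

pH = 6.30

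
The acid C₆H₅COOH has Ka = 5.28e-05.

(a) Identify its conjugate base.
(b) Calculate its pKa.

(a) The conjugate base is formed by removing one H⁺ from C₆H₅COOH, giving C₆H₅COO⁻. (b) pKa = -log(Ka) = -log(5.28e-05) = 4.28.

Conjugate base: C₆H₅COO⁻; pK_a = 4.28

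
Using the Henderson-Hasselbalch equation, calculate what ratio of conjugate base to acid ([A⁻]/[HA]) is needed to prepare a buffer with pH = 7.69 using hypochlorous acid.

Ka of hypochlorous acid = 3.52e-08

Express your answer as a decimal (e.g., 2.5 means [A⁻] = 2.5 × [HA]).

pKa = -log(3.52e-08) = 7.4535. pH = pKa + log([A⁻]/[HA]), so log([A⁻]/[HA]) = pH − pKa = 7.69 − 7.4535 = 0.2365. [A⁻]/[HA] = 10^(0.2365) = 1.72

[A⁻]/[HA] = 1.72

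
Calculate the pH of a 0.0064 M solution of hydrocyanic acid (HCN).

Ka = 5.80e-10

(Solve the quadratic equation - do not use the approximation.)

x² + Ka×x - Ka×C = 0. Using quadratic formula: [H⁺] = 1.9264e-06

pH = 5.72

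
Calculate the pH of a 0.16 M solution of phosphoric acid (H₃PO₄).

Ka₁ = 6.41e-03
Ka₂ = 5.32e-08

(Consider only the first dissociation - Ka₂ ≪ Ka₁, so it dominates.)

First dissociation dominates. From Ka₁ = [H⁺][HA⁻]/[H₂A], x² + Ka₁·x − Ka₁·C = 0 with C = 0.16 M and Ka₁ = 6.41e-03. Solving: [H⁺] = (−Ka₁ + √(Ka₁² + 4·Ka₁·C)) / 2 = 2.8980e-02 M. pH = -log(2.8980e-02) = 1.54.

pH = 1.54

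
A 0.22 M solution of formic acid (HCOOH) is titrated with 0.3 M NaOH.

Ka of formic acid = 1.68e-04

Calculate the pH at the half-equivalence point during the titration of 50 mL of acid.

At half-equivalence [HA] = [A⁻], so Henderson-Hasselbalch gives pH = pKa = -log(1.68e-04) = 3.77.

pH = pKa = 3.77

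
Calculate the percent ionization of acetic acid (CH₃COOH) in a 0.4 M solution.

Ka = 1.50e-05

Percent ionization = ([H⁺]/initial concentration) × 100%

Using Ka equilibrium: x² + Ka×x - Ka×C = 0. Solving: [H⁺] = 2.4420e-03. Percent = (2.4420e-03/0.4) × 100

Percent ionization = 0.611%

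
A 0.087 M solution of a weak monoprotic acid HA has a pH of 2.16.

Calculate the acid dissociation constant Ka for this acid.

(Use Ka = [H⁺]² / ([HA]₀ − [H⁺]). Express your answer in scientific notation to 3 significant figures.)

[H⁺] = 10^(−pH) = 10^(−2.16) = 6.918e-03 M. For HA ⇌ H⁺ + A⁻, Ka = [H⁺][A⁻]/[HA] = [H⁺]² / ([HA]₀ − [H⁺]) = (6.918e-03)² / (0.087 − 6.918e-03) = 5.98e-04.

K_a = 5.98e-04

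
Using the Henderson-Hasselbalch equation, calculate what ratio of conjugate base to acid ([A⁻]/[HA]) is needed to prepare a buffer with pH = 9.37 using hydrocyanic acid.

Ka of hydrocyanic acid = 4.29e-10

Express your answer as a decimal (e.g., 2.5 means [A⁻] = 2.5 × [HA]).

pKa = -log(4.29e-10) = 9.3675. pH = pKa + log([A⁻]/[HA]), so log([A⁻]/[HA]) = pH − pKa = 9.37 − 9.3675 = 0.0025. [A⁻]/[HA] = 10^(0.0025) = 1.01

[A⁻]/[HA] = 1.01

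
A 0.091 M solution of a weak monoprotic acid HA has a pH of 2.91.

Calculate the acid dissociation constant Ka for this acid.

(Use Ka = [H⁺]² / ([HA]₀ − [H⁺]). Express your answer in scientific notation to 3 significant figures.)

[H⁺] = 10^(−pH) = 10^(−2.91) = 1.230e-03 M. For HA ⇌ H⁺ + A⁻, Ka = [H⁺][A⁻]/[HA] = [H⁺]² / ([HA]₀ − [H⁺]) = (1.230e-03)² / (0.091 − 1.230e-03) = 1.69e-05.

K_a = 1.69e-05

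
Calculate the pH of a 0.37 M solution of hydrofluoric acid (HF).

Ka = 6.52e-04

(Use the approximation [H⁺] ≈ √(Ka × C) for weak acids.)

[H⁺] = √(Ka × C) = √(6.52e-04 × 0.37) = 1.5532e-02. pH = -log(1.5532e-02)

pH = 1.81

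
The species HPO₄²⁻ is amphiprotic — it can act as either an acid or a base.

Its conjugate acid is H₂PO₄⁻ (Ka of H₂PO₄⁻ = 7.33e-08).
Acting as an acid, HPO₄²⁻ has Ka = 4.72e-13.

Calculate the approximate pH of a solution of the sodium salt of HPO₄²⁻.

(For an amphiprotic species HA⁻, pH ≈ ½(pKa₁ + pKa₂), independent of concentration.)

pKa₁ = -log(7.33e-08) = 7.13; pKa₂ = -log(4.72e-13) = 12.33. For an amphiprotic species, pH ≈ ½(pKa₁ + pKa₂) = ½(7.13 + 12.33) = 9.73.

pH = 9.73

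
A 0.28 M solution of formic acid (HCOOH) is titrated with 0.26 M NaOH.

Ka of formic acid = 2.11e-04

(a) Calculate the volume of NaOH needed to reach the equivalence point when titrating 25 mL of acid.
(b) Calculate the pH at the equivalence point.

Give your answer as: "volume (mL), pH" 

moles acid = 0.28 × 25/1000 = 0.007 mol; V_base = moles/0.26 × 1000 = 26.9 mL. At equivalence only the conjugate base is present: [A⁻] = 0.007/0.052 = 1.3481e-01 M. Kb = Kw/Ka = 4.74e-11; [OH⁻] = √(Kb × [A⁻]) = 2.5277e-06; pOH = 5.60; pH = 14 - pOH = 8.40.

V = 26.9 mL, pH = 8.40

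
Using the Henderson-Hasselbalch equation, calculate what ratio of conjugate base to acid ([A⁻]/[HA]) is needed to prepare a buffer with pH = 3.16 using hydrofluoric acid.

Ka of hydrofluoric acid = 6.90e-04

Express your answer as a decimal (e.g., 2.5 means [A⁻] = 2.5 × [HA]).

pKa = -log(6.90e-04) = 3.1612. pH = pKa + log([A⁻]/[HA]), so log([A⁻]/[HA]) = pH − pKa = 3.16 − 3.1612 = -0.0012. [A⁻]/[HA] = 10^(-0.0012) = 0.997

[A⁻]/[HA] = 0.997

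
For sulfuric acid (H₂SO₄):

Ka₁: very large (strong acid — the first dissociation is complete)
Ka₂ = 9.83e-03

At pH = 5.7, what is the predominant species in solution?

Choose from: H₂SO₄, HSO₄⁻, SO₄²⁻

The first dissociation is complete, so H₂SO₄ itself is never the predominant species in water; pKa₂ = -log(9.83e-03) = 2.01. For a polyprotic acid the predominant species crosses at each pKa: below pKa_n the protonated form dominates, above it the deprotonated form does. At pH = 5.7, the predominant species is SO₄²⁻.

SO₄²⁻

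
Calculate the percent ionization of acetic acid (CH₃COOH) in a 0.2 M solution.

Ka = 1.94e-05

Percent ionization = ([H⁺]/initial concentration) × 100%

Using Ka equilibrium: x² + Ka×x - Ka×C = 0. Solving: [H⁺] = 1.9601e-03. Percent = (1.9601e-03/0.2) × 100

Percent ionization = 0.98%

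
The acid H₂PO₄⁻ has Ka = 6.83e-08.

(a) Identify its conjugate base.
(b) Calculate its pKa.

(a) The conjugate base is formed by removing one H⁺ from H₂PO₄⁻, giving HPO₄²⁻. (b) pKa = -log(Ka) = -log(6.83e-08) = 7.17.

Conjugate base: HPO₄²⁻; pK_a = 7.17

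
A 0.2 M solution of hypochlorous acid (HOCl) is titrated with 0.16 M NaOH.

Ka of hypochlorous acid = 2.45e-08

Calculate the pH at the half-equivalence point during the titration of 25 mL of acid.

At half-equivalence [HA] = [A⁻], so Henderson-Hasselbalch gives pH = pKa = -log(2.45e-08) = 7.61.

pH = pKa = 7.61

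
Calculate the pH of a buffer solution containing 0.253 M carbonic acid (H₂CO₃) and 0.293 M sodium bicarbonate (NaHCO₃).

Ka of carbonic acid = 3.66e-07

pKa = -log(3.66e-07) = 6.44. pH = pKa + log([A⁻]/[HA]) = 6.44 + log(0.293/0.253)

pH = 6.50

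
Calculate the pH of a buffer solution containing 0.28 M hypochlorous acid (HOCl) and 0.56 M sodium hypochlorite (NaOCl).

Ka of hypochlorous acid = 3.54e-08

pKa = -log(3.54e-08) = 7.45. pH = pKa + log([A⁻]/[HA]) = 7.45 + log(0.56/0.28)

pH = 7.75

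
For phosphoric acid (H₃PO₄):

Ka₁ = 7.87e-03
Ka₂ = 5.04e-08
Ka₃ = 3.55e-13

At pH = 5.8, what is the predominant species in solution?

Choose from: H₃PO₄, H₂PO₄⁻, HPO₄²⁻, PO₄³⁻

pKa₁ = 2.10, pKa₂ = 7.30, pKa₃ = 12.45. For a polyprotic acid the predominant species crosses at each pKa: below pKa_n the protonated form dominates, above it the deprotonated form does. At pH = 5.8, the predominant species is H₂PO₄⁻.

H₂PO₄⁻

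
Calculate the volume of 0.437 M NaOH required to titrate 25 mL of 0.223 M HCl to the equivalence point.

At equivalence: moles acid = moles base. moles HCl = 0.223 × 25/1000 = 0.005575 mol. V_base = moles / 0.437 × 1000 = 12.8 mL.

V_{base} = 12.8 mL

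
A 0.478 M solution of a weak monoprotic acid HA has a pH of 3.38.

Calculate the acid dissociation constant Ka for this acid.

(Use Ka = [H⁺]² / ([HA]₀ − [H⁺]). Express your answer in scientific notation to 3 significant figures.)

[H⁺] = 10^(−pH) = 10^(−3.38) = 4.169e-04 M. For HA ⇌ H⁺ + A⁻, Ka = [H⁺][A⁻]/[HA] = [H⁺]² / ([HA]₀ − [H⁺]) = (4.169e-04)² / (0.478 − 4.169e-04) = 3.64e-07.

K_a = 3.64e-07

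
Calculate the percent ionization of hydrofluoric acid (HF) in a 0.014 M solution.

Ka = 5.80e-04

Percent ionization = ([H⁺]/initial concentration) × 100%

Using Ka equilibrium: x² + Ka×x - Ka×C = 0. Solving: [H⁺] = 2.5743e-03. Percent = (2.5743e-03/0.014) × 100

Percent ionization = 18.4%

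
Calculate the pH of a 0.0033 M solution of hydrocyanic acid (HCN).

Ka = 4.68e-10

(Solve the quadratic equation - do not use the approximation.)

x² + Ka×x - Ka×C = 0. Using quadratic formula: [H⁺] = 1.2425e-06

pH = 5.91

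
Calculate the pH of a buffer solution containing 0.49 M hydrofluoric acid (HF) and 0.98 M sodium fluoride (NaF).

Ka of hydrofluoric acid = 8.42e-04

pKa = -log(8.42e-04) = 3.07. pH = pKa + log([A⁻]/[HA]) = 3.07 + log(0.98/0.49)

pH = 3.38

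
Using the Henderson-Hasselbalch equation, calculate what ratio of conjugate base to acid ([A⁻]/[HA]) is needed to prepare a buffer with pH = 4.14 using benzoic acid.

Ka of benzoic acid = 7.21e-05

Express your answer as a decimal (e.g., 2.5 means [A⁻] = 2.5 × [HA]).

pKa = -log(7.21e-05) = 4.1421. pH = pKa + log([A⁻]/[HA]), so log([A⁻]/[HA]) = pH − pKa = 4.14 − 4.1421 = -0.0021. [A⁻]/[HA] = 10^(-0.0021) = 0.995

[A⁻]/[HA] = 0.995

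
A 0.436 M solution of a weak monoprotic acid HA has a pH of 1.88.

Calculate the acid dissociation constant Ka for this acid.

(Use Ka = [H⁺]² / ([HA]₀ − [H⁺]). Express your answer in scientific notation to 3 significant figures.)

[H⁺] = 10^(−pH) = 10^(−1.88) = 1.318e-02 M. For HA ⇌ H⁺ + A⁻, Ka = [H⁺][A⁻]/[HA] = [H⁺]² / ([HA]₀ − [H⁺]) = (1.318e-02)² / (0.436 − 1.318e-02) = 4.11e-04.

K_a = 4.11e-04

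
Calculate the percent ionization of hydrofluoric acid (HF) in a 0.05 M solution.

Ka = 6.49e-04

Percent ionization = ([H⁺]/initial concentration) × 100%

Using Ka equilibrium: x² + Ka×x - Ka×C = 0. Solving: [H⁺] = 5.3812e-03. Percent = (5.3812e-03/0.05) × 100

Percent ionization = 10.8%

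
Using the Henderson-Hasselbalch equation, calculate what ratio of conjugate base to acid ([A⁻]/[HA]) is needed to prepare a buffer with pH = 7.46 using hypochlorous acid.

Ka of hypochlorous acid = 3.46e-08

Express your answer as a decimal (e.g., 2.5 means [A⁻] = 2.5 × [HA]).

pKa = -log(3.46e-08) = 7.4609. pH = pKa + log([A⁻]/[HA]), so log([A⁻]/[HA]) = pH − pKa = 7.46 − 7.4609 = -0.0009. [A⁻]/[HA] = 10^(-0.0009) = 0.998

[A⁻]/[HA] = 0.998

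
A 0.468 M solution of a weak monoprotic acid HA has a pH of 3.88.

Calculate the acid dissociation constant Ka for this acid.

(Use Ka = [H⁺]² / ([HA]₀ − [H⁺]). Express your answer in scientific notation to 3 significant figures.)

[H⁺] = 10^(−pH) = 10^(−3.88) = 1.318e-04 M. For HA ⇌ H⁺ + A⁻, Ka = [H⁺][A⁻]/[HA] = [H⁺]² / ([HA]₀ − [H⁺]) = (1.318e-04)² / (0.468 − 1.318e-04) = 3.71e-08.

K_a = 3.71e-08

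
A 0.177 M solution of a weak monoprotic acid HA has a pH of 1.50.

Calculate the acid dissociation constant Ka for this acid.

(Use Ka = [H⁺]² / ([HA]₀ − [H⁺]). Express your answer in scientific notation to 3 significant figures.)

[H⁺] = 10^(−pH) = 10^(−1.50) = 3.162e-02 M. For HA ⇌ H⁺ + A⁻, Ka = [H⁺][A⁻]/[HA] = [H⁺]² / ([HA]₀ − [H⁺]) = (3.162e-02)² / (0.177 − 3.162e-02) = 6.88e-03.

K_a = 6.88e-03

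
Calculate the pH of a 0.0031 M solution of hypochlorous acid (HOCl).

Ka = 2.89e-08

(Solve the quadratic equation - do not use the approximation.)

x² + Ka×x - Ka×C = 0. Using quadratic formula: [H⁺] = 9.4508e-06

pH = 5.02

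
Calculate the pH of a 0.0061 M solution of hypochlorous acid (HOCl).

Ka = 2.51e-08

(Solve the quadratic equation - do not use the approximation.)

x² + Ka×x - Ka×C = 0. Using quadratic formula: [H⁺] = 1.2361e-05

pH = 4.91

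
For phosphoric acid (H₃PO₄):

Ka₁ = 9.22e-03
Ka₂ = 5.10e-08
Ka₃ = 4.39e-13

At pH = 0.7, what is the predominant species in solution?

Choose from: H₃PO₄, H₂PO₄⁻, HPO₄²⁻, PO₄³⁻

pKa₁ = 2.04, pKa₂ = 7.29, pKa₃ = 12.36. For a polyprotic acid the predominant species crosses at each pKa: below pKa_n the protonated form dominates, above it the deprotonated form does. At pH = 0.7, the predominant species is H₃PO₄.

H₃PO₄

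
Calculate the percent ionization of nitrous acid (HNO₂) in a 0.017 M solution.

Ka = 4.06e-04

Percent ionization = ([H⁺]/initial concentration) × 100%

Using Ka equilibrium: x² + Ka×x - Ka×C = 0. Solving: [H⁺] = 2.4320e-03. Percent = (2.4320e-03/0.017) × 100

Percent ionization = 14.3%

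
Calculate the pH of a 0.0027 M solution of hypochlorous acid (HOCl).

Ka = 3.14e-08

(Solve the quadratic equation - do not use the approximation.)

x² + Ka×x - Ka×C = 0. Using quadratic formula: [H⁺] = 9.1919e-06

pH = 5.04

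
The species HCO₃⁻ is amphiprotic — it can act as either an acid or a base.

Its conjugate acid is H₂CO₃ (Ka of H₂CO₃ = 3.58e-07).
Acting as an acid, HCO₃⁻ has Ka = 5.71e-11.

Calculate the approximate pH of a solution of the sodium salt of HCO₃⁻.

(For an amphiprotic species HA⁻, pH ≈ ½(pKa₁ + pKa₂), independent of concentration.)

pKa₁ = -log(3.58e-07) = 6.45; pKa₂ = -log(5.71e-11) = 10.24. For an amphiprotic species, pH ≈ ½(pKa₁ + pKa₂) = ½(6.45 + 10.24) = 8.34.

pH = 8.34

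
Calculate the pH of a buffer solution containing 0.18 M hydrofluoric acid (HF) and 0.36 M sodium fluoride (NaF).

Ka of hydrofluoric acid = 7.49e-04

pKa = -log(7.49e-04) = 3.13. pH = pKa + log([A⁻]/[HA]) = 3.13 + log(0.36/0.18)

pH = 3.43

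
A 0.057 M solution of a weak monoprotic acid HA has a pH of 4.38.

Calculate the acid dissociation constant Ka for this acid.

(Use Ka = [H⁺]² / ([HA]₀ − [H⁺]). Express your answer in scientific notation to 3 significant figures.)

[H⁺] = 10^(−pH) = 10^(−4.38) = 4.169e-05 M. For HA ⇌ H⁺ + A⁻, Ka = [H⁺][A⁻]/[HA] = [H⁺]² / ([HA]₀ − [H⁺]) = (4.169e-05)² / (0.057 − 4.169e-05) = 3.05e-08.

K_a = 3.05e-08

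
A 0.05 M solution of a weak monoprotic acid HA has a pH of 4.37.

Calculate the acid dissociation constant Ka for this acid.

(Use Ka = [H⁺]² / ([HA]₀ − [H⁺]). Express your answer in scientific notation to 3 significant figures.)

[H⁺] = 10^(−pH) = 10^(−4.37) = 4.266e-05 M. For HA ⇌ H⁺ + A⁻, Ka = [H⁺][A⁻]/[HA] = [H⁺]² / ([HA]₀ − [H⁺]) = (4.266e-05)² / (0.05 − 4.266e-05) = 3.64e-08.

K_a = 3.64e-08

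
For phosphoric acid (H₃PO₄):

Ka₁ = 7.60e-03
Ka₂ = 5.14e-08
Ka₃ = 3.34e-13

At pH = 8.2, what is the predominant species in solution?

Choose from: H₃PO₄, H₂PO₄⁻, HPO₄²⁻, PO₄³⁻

pKa₁ = 2.12, pKa₂ = 7.29, pKa₃ = 12.48. For a polyprotic acid the predominant species crosses at each pKa: below pKa_n the protonated form dominates, above it the deprotonated form does. At pH = 8.2, the predominant species is HPO₄²⁻.

HPO₄²⁻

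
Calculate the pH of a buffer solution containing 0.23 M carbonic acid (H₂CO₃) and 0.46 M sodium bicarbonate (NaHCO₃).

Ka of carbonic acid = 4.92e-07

pKa = -log(4.92e-07) = 6.31. pH = pKa + log([A⁻]/[HA]) = 6.31 + log(0.46/0.23)

pH = 6.61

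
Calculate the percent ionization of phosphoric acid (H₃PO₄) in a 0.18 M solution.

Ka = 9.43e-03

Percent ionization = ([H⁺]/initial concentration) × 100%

Using Ka equilibrium: x² + Ka×x - Ka×C = 0. Solving: [H⁺] = 3.6753e-02. Percent = (3.6753e-02/0.18) × 100

Percent ionization = 20.4%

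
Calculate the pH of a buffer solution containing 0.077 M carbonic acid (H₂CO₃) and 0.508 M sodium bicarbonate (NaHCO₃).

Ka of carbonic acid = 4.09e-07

pKa = -log(4.09e-07) = 6.39. pH = pKa + log([A⁻]/[HA]) = 6.39 + log(0.508/0.077)

pH = 7.21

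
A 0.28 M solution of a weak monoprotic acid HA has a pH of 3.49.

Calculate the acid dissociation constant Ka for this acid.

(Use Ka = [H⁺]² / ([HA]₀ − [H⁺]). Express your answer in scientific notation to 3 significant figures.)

[H⁺] = 10^(−pH) = 10^(−3.49) = 3.236e-04 M. For HA ⇌ H⁺ + A⁻, Ka = [H⁺][A⁻]/[HA] = [H⁺]² / ([HA]₀ − [H⁺]) = (3.236e-04)² / (0.28 − 3.236e-04) = 3.74e-07.

K_a = 3.74e-07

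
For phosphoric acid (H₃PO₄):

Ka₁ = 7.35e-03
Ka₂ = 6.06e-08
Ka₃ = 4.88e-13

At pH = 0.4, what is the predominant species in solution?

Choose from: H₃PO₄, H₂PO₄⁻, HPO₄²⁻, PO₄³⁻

pKa₁ = 2.13, pKa₂ = 7.22, pKa₃ = 12.31. For a polyprotic acid the predominant species crosses at each pKa: below pKa_n the protonated form dominates, above it the deprotonated form does. At pH = 0.4, the predominant species is H₃PO₄.

H₃PO₄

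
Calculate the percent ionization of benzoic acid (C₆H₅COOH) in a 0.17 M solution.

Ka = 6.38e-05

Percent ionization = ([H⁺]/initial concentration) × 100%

Using Ka equilibrium: x² + Ka×x - Ka×C = 0. Solving: [H⁺] = 3.2616e-03. Percent = (3.2616e-03/0.17) × 100

Percent ionization = 1.92%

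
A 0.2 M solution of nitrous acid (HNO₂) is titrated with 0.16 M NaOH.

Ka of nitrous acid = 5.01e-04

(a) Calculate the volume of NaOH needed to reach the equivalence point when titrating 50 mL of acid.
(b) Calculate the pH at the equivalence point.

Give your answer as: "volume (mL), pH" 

moles acid = 0.2 × 50/1000 = 0.01 mol; V_base = moles/0.16 × 1000 = 62.5 mL. At equivalence only the conjugate base is present: [A⁻] = 0.01/0.113 = 8.8889e-02 M. Kb = Kw/Ka = 2.00e-11; [OH⁻] = √(Kb × [A⁻]) = 1.3320e-06; pOH = 5.88; pH = 14 - pOH = 8.12.

V = 62.5 mL, pH = 8.12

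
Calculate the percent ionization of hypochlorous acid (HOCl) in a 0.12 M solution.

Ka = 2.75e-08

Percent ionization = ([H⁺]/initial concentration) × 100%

Using Ka equilibrium: x² + Ka×x - Ka×C = 0. Solving: [H⁺] = 5.7432e-05. Percent = (5.7432e-05/0.12) × 100

Percent ionization = 0.0479%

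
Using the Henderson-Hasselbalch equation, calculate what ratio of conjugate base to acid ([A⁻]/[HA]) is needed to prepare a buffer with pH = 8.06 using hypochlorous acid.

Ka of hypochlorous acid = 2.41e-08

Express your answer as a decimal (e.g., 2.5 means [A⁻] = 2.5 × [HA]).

pKa = -log(2.41e-08) = 7.6180. pH = pKa + log([A⁻]/[HA]), so log([A⁻]/[HA]) = pH − pKa = 8.06 − 7.6180 = 0.4420. [A⁻]/[HA] = 10^(0.4420) = 2.77

[A⁻]/[HA] = 2.77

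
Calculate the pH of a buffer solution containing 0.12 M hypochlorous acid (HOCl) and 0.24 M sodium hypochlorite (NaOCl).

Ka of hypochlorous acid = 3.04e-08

pKa = -log(3.04e-08) = 7.52. pH = pKa + log([A⁻]/[HA]) = 7.52 + log(0.24/0.12)

pH = 7.82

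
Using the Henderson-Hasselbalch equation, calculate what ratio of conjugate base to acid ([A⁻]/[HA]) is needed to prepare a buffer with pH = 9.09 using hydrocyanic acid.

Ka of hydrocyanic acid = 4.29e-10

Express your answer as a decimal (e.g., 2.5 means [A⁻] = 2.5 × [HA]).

pKa = -log(4.29e-10) = 9.3675. pH = pKa + log([A⁻]/[HA]), so log([A⁻]/[HA]) = pH − pKa = 9.09 − 9.3675 = -0.2775. [A⁻]/[HA] = 10^(-0.2775) = 0.528

[A⁻]/[HA] = 0.528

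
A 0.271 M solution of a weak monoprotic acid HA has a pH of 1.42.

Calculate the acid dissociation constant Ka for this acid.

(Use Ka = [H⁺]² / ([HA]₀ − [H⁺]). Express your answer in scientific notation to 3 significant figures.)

[H⁺] = 10^(−pH) = 10^(−1.42) = 3.802e-02 M. For HA ⇌ H⁺ + A⁻, Ka = [H⁺][A⁻]/[HA] = [H⁺]² / ([HA]₀ − [H⁺]) = (3.802e-02)² / (0.271 − 3.802e-02) = 6.20e-03.

K_a = 6.20e-03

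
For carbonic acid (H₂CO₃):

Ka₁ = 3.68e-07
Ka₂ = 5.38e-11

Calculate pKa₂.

pKa₂ = -log(Ka₂) = -log(5.38e-11) = 10.27.

pK_{a2} = 10.27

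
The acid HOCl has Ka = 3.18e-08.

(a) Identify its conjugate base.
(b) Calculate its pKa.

(a) The conjugate base is formed by removing one H⁺ from HOCl, giving OCl⁻. (b) pKa = -log(Ka) = -log(3.18e-08) = 7.50.

Conjugate base: OCl⁻; pK_a = 7.50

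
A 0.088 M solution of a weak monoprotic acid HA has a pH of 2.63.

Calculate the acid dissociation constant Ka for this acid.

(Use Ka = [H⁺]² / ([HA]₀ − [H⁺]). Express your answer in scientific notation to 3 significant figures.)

[H⁺] = 10^(−pH) = 10^(−2.63) = 2.344e-03 M. For HA ⇌ H⁺ + A⁻, Ka = [H⁺][A⁻]/[HA] = [H⁺]² / ([HA]₀ − [H⁺]) = (2.344e-03)² / (0.088 − 2.344e-03) = 6.42e-05.

K_a = 6.42e-05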